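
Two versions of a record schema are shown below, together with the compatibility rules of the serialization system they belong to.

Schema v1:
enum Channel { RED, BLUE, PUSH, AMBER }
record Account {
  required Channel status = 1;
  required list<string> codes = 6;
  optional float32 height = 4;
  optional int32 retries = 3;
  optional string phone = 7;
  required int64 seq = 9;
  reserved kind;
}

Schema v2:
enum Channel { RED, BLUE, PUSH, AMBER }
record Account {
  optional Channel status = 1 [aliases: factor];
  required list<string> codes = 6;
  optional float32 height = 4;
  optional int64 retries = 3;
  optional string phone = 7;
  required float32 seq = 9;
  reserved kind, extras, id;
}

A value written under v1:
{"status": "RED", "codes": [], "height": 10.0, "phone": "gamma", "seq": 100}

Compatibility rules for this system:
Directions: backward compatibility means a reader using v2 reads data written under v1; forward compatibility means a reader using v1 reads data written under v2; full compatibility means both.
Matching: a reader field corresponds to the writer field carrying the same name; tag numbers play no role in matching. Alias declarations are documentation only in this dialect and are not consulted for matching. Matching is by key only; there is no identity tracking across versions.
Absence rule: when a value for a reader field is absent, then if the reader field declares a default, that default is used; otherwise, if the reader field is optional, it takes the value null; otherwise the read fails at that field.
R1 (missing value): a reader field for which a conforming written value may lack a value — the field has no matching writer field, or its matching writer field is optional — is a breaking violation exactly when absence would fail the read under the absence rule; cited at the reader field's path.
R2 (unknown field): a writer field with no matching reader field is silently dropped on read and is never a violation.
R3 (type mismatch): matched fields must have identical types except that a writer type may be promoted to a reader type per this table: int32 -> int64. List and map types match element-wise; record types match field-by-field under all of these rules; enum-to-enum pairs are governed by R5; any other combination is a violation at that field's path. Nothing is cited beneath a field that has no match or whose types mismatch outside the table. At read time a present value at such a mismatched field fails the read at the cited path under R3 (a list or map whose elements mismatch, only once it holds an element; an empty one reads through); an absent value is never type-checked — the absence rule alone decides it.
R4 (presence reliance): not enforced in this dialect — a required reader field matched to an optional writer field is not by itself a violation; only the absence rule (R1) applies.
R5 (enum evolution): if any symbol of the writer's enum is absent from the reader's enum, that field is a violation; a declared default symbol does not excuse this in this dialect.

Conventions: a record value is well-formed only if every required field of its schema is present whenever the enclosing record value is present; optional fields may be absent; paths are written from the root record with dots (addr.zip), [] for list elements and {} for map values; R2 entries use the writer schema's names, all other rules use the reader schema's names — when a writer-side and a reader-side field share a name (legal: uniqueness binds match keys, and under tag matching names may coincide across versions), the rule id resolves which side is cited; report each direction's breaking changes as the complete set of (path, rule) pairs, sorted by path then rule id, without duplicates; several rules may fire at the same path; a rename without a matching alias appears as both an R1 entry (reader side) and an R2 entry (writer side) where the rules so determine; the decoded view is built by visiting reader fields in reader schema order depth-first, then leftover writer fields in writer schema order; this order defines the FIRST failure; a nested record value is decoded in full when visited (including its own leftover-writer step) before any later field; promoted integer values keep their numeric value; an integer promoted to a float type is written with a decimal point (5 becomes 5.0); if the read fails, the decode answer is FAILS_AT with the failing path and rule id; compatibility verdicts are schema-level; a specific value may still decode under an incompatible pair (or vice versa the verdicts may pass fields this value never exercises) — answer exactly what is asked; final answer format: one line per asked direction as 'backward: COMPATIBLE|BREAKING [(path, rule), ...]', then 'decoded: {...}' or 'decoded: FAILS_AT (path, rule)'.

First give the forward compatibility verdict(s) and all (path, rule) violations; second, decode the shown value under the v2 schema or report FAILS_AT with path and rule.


in Account below, arrows point writer -> reader
checking forward for Account: reader v1 against writer v2:
  writer optional, Channel -> Channel: reader status maps from writer status
  writer required, list<string> -> list<string>: reader codes maps from writer codes
  writer optional, float32 -> float32: reader height maps from writer height
  writer optional, int64 -> int32: reader retries maps from writer retries
  writer optional, string -> string: reader phone maps from writer phone
  writer required, float32 -> int64: reader seq maps from writer seq
  violation R3 at retries
  violation R3 at seq
  violation R1 at status
  => forward: BREAKING (3)
decoding the Account value with the v2 reader:
  status := "RED"
  codes := []
  height := 10.0
  retries := null (absent, optional -> null)
  phone := "gamma"
  read fails at seq under R3
  => FAILS_AT (seq, R3)

forward: BREAKING [(retries, R3), (seq, R3), (status, R1)]; decoded: FAILS_AT (seq, R3)


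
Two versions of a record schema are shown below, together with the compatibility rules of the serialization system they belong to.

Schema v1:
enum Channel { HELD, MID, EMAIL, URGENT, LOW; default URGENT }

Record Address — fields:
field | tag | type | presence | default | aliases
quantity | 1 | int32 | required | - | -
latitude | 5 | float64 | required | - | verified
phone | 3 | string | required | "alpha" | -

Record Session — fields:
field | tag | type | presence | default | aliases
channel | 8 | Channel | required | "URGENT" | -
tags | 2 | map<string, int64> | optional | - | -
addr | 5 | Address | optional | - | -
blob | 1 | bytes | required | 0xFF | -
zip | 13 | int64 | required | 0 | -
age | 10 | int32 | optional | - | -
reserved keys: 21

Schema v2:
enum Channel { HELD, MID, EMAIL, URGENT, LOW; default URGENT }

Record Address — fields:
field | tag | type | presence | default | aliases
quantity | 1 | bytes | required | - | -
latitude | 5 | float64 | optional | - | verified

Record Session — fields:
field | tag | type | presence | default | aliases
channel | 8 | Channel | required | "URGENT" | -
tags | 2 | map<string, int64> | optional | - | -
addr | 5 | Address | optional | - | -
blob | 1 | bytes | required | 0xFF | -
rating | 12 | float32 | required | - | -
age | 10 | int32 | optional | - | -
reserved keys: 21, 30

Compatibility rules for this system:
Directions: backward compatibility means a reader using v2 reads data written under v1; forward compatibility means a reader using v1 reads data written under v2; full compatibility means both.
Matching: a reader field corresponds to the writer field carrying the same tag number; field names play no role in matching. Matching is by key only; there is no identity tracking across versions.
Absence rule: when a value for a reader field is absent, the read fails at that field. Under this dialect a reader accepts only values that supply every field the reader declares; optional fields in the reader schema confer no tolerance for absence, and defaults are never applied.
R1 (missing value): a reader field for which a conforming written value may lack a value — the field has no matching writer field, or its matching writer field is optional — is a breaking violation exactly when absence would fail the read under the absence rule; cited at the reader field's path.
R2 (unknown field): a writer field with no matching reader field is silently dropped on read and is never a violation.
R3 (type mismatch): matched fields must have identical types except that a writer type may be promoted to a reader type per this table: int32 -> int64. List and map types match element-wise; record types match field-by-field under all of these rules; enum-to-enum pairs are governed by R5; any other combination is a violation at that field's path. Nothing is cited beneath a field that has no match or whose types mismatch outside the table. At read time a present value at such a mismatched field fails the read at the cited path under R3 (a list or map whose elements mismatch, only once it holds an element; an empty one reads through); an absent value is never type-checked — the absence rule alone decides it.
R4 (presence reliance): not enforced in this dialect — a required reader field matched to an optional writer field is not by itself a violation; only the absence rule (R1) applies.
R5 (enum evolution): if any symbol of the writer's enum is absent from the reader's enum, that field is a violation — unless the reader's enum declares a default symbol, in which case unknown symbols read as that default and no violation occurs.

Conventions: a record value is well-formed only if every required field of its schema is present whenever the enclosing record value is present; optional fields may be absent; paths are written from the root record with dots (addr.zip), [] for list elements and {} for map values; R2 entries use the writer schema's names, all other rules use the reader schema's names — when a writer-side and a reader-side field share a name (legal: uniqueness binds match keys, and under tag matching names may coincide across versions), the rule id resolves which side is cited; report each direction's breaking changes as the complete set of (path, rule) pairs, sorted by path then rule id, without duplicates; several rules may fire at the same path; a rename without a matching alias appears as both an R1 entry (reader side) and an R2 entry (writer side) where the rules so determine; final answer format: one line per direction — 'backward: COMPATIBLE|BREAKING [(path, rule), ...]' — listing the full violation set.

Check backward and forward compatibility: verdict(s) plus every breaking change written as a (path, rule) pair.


backward: BREAKING [(addr, R1), (addr.quantity, R3), (age, R1), (rating, R1), (tags, R1)]; forward: BREAKING [(addr, R1), (addr.latitude, R1), (addr.phone, R1), (addr.quantity, R3), (age, R1), (tags, R1), (zip, R1)]

each type pair in Session: writer, then reader
backward pass over Session, reader schema v2, writer schema v1:
  channel <- channel (Channel -> Channel, writer required)
  tags <- tags (map<string, int64> -> map<string, int64>, writer optional)
  addr <- addr (Address -> Address, writer optional)
  blob <- blob (bytes -> bytes, writer required)
  rating has no writer counterpart
  age <- age (int32 -> int32, writer optional)
  zip (writer side), unknown to reader
  addr.quantity <- addr.quantity (int32 -> bytes, writer required)
  addr.latitude <- addr.latitude (float64 -> float64, writer required)
  addr.phone (writer side), unknown to reader
  rule R1 violated at addr
  rule R3 violated at addr.quantity
  rule R1 violated at age
  rule R1 violated at rating
  rule R1 violated at tags
  backward on Session therefore BREAKING (5)
forward pass over Session, reader schema v1, writer schema v2:
  channel <- channel (Channel -> Channel, writer required)
  tags <- tags (map<string, int64> -> map<string, int64>, writer optional)
  addr <- addr (Address -> Address, writer optional)
  blob <- blob (bytes -> bytes, writer required)
  zip has no writer counterpart
  age <- age (int32 -> int32, writer optional)
  rating (writer side), unknown to reader
  addr.quantity <- addr.quantity (bytes -> int32, writer required)
  addr.latitude <- addr.latitude (float64 -> float64, writer optional)
  addr.phone has no writer counterpart
  rule R1 violated at addr
  rule R1 violated at addr.latitude
  rule R1 violated at addr.phone
  rule R3 violated at addr.quantity
  rule R1 violated at age
  rule R1 violated at tags
  rule R1 violated at zip
  forward on Session therefore BREAKING (7)


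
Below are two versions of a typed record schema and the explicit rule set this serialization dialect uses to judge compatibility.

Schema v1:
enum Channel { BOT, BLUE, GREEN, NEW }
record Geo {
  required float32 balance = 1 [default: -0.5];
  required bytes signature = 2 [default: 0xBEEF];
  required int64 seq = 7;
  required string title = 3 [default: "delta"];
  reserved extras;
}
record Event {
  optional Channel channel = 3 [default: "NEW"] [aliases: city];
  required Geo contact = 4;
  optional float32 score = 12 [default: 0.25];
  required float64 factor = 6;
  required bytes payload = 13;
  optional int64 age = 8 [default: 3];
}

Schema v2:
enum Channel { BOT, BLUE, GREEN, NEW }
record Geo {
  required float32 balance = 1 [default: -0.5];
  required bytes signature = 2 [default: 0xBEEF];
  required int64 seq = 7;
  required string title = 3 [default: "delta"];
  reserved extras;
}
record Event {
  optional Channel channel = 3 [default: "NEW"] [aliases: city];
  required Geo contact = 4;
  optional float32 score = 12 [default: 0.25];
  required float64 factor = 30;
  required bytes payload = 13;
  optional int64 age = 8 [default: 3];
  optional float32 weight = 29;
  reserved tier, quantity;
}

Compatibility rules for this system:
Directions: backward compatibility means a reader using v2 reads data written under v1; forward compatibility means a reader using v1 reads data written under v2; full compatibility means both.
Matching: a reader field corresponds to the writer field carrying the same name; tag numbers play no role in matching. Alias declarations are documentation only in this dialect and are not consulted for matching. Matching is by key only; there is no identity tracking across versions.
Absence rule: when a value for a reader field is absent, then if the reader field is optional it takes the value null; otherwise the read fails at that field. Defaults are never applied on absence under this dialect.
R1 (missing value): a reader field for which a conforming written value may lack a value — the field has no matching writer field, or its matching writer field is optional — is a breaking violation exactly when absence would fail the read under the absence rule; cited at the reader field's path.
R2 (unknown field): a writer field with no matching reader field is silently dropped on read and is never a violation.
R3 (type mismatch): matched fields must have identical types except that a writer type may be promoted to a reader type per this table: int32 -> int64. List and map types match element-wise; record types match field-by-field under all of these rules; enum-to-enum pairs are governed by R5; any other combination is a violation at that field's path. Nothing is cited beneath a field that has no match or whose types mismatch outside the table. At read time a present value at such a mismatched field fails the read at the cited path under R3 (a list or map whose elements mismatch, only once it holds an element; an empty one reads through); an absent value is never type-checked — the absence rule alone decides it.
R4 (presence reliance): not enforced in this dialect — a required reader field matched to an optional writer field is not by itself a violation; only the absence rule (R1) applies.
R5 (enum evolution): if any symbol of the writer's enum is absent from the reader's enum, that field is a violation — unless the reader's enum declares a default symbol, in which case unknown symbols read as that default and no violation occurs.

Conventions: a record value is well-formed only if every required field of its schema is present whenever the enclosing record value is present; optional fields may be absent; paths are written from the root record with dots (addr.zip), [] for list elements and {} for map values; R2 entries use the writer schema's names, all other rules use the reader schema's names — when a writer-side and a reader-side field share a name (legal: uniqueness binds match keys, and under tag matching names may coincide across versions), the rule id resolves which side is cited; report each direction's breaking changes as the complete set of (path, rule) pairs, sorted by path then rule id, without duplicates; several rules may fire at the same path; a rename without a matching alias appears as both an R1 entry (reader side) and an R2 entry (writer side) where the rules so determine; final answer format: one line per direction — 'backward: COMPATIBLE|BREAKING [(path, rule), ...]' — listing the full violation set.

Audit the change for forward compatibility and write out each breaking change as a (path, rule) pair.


in Event below, arrows point writer -> reader
forward for Event (reader v1, writer v2):
  Channel -> Channel, writer optional: channel aligns to channel
  Geo -> Geo, writer required: contact aligns to contact
  float32 -> float32, writer optional: score aligns to score
  float64 -> float64, writer required: factor aligns to factor
  bytes -> bytes, writer required: payload aligns to payload
  int64 -> int64, writer optional: age aligns to age
  weight (writer side), unknown to reader
  float32 -> float32, writer required: contact.balance aligns to contact.balance
  bytes -> bytes, writer required: contact.signature aligns to contact.signature
  int64 -> int64, writer required: contact.seq aligns to contact.seq
  string -> string, writer required: contact.title aligns to contact.title
  => forward: COMPATIBLE
ruling out the remaining Event differences:
  field factor in record Event: tag 6 changed to 30 -> inert for the asked Event verdict: nothing fires
  added field weight to record Event: optional float32, tag 29 (in v2 it sits last) -> inert for the asked Event verdict: nothing fires

forward: COMPATIBLE []


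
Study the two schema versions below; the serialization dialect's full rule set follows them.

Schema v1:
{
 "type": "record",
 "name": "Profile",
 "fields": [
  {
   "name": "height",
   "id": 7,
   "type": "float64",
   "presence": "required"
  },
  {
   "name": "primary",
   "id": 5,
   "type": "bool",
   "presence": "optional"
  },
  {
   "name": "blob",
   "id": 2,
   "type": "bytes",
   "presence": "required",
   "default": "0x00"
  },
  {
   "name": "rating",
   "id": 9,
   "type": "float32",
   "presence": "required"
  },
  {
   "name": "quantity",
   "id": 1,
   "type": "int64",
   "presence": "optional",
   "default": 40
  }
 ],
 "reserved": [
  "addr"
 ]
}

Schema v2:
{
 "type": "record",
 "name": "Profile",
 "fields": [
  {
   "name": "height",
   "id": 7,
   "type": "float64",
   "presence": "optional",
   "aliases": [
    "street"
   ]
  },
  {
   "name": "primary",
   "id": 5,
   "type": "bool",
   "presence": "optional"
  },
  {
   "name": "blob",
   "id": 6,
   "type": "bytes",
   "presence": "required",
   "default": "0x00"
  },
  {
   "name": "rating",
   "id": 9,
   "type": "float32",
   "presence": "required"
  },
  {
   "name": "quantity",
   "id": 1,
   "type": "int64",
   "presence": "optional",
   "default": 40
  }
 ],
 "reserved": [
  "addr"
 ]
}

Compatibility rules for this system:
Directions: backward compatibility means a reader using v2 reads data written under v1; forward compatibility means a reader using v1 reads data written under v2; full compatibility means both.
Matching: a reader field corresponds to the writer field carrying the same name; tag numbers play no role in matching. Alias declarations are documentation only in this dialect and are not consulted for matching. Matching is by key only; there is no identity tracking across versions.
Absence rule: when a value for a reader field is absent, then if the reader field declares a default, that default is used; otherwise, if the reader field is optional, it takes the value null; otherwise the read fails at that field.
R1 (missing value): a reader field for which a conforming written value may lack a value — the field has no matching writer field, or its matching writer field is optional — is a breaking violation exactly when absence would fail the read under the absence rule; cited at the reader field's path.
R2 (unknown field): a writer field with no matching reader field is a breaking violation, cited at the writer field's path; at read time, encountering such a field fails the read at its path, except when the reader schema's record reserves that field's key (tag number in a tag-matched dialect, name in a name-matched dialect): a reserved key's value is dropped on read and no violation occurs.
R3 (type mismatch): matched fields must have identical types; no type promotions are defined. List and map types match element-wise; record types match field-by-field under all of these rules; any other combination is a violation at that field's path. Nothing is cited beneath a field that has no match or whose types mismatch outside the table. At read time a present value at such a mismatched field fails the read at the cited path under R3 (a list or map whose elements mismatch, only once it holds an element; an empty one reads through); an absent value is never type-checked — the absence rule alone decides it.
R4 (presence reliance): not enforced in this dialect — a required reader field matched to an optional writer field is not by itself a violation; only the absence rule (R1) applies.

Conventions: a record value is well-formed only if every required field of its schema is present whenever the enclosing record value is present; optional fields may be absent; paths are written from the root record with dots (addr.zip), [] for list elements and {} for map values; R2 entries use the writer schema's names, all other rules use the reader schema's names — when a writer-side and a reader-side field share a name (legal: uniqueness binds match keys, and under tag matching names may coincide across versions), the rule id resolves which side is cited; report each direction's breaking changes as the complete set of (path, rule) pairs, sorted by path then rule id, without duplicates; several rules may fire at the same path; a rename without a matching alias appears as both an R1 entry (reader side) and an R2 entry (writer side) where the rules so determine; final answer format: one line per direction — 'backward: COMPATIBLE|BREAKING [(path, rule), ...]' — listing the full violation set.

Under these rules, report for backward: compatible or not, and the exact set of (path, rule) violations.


the writer's type comes first in each Profile pair
backward on Profile — v2 reading data written by v1:
  height: paired with writer height (float64 -> float64; writer required)
  primary: paired with writer primary (bool -> bool; writer optional)
  blob: paired with writer blob (bytes -> bytes; writer required)
  rating: paired with writer rating (float32 -> float32; writer required)
  quantity: paired with writer quantity (int64 -> int64; writer optional)
  nothing fires on Profile: backward is COMPATIBLE
checking off the Profile differences that do not matter here:
  field blob in record Profile: tag 2 changed to 6 -> no rule fires on it in Profile's dialect; the asked verdict holds
  field height in record Profile: required changed to optional -> affects forward compatibility only, which is not asked

backward: COMPATIBLE []


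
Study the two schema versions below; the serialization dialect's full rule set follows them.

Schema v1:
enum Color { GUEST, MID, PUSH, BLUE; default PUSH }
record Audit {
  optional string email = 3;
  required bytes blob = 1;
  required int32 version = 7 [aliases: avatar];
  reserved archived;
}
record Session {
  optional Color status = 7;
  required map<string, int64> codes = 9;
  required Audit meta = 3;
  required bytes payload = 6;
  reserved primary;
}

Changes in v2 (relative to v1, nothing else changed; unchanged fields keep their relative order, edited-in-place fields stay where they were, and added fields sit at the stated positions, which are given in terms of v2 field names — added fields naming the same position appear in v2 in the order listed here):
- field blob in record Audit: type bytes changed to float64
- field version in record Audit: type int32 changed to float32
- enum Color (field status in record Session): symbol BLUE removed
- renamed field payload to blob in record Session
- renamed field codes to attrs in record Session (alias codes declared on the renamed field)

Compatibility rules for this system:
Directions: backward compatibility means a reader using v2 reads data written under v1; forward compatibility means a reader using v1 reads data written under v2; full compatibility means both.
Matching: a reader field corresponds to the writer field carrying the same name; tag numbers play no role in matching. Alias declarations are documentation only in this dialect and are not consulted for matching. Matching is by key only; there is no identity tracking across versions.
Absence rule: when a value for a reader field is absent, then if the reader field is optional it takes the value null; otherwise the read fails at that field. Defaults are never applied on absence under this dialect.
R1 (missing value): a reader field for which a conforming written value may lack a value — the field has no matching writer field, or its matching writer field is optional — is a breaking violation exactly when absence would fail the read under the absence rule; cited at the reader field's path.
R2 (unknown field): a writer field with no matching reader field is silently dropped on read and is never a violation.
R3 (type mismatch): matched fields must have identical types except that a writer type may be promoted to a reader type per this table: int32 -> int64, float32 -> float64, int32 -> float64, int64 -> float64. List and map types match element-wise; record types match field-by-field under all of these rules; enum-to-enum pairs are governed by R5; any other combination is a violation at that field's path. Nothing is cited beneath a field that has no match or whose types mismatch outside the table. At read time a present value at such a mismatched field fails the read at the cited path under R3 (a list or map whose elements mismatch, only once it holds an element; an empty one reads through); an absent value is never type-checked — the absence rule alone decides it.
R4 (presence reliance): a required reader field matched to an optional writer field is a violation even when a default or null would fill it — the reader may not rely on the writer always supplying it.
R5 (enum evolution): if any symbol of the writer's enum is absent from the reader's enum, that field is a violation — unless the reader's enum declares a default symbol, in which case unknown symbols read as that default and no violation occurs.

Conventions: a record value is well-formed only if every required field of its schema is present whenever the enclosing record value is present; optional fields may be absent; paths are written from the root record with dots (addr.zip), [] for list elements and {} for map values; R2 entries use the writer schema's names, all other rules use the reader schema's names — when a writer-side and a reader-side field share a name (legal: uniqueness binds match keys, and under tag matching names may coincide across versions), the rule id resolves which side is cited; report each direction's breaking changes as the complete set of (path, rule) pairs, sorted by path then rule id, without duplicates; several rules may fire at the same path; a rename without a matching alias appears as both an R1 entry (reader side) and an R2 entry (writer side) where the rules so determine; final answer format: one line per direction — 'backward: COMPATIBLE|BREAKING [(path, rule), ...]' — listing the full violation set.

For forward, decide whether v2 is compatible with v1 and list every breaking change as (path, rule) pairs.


each type pair in Session: writer, then reader
forward on Session — v1 reading data written by v2:
  status: paired with writer status (Color -> Color; writer optional)
  codes: no writer match
  meta: paired with writer meta (Audit -> Audit; writer required)
  payload: no writer match
  attrs (writer side), unknown to reader
  blob (writer side), unknown to reader
  meta.email: paired with writer meta.email (string -> string; writer optional)
  meta.blob: paired with writer meta.blob (float64 -> bytes; writer required)
  meta.version: paired with writer meta.version (float32 -> int32; writer required)
  R1 fires at codes
  R3 fires at meta.blob
  R3 fires at meta.version
  R1 fires at payload
  => forward: BREAKING (4)
checking off the Session differences that do not matter here:
  enum Color (field status in record Session): symbol BLUE removed -> no rule fires on it in Session's dialect; the asked verdict holds

forward: BREAKING [(codes, R1), (meta.blob, R3), (meta.version, R3), (payload, R1)]


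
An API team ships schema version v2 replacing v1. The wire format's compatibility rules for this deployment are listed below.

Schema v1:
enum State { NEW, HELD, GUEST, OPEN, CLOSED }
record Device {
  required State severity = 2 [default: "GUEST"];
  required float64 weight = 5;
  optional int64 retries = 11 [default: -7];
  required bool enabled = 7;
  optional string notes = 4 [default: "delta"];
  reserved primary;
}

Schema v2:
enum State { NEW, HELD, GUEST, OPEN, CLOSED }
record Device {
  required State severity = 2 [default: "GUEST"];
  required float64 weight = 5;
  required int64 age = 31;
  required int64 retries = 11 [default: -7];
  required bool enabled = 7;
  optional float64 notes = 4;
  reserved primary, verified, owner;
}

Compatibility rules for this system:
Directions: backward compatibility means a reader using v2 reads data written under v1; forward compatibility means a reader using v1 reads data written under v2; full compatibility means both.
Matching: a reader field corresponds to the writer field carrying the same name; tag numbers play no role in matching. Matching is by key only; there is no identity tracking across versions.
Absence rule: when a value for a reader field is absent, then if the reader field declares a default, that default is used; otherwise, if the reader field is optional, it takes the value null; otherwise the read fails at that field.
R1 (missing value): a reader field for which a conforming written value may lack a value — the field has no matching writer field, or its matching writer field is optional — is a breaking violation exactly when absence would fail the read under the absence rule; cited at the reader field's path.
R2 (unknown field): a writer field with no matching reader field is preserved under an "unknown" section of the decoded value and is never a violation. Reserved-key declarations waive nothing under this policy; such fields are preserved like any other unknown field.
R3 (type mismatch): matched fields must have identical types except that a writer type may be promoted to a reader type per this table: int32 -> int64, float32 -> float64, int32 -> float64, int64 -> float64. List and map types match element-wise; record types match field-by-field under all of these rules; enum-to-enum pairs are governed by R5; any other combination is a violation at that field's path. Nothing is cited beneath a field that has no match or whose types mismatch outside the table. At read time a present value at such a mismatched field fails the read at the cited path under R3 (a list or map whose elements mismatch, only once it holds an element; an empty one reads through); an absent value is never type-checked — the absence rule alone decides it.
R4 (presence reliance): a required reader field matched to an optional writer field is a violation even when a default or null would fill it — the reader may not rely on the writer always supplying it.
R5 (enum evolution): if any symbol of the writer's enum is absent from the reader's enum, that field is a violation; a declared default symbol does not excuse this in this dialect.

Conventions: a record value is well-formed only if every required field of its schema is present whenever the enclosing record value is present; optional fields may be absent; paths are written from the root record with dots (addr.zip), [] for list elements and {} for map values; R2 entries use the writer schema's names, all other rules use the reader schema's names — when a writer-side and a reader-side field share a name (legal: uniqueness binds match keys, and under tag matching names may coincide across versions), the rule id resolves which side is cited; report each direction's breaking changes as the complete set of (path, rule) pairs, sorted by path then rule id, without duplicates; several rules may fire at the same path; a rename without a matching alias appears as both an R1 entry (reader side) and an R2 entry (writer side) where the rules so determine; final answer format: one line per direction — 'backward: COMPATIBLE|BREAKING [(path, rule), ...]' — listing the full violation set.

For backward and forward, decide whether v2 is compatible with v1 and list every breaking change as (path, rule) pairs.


backward: BREAKING [(age, R1), (notes, R3), (retries, R4)]; forward: BREAKING [(notes, R3)]

arrows below run writer -> reader for Device
backward on Device — v2 reading data written by v1:
  severity: paired with writer severity (State -> State; writer required)
  weight: paired with writer weight (float64 -> float64; writer required)
  no writer field matches reader age
  retries: paired with writer retries (int64 -> int64; writer optional)
  enabled: paired with writer enabled (bool -> bool; writer required)
  notes: paired with writer notes (string -> float64; writer optional)
  R1 fires at age
  R3 fires at notes
  R4 fires at retries
  backward on Device therefore BREAKING (3)
forward on Device — v1 reading data written by v2:
  severity: paired with writer severity (State -> State; writer required)
  weight: paired with writer weight (float64 -> float64; writer required)
  retries: paired with writer retries (int64 -> int64; writer required)
  enabled: paired with writer enabled (bool -> bool; writer required)
  notes: paired with writer notes (float64 -> string; writer optional)
  leftover writer field: age
  R3 fires at notes
  forward on Device therefore BREAKING (1)


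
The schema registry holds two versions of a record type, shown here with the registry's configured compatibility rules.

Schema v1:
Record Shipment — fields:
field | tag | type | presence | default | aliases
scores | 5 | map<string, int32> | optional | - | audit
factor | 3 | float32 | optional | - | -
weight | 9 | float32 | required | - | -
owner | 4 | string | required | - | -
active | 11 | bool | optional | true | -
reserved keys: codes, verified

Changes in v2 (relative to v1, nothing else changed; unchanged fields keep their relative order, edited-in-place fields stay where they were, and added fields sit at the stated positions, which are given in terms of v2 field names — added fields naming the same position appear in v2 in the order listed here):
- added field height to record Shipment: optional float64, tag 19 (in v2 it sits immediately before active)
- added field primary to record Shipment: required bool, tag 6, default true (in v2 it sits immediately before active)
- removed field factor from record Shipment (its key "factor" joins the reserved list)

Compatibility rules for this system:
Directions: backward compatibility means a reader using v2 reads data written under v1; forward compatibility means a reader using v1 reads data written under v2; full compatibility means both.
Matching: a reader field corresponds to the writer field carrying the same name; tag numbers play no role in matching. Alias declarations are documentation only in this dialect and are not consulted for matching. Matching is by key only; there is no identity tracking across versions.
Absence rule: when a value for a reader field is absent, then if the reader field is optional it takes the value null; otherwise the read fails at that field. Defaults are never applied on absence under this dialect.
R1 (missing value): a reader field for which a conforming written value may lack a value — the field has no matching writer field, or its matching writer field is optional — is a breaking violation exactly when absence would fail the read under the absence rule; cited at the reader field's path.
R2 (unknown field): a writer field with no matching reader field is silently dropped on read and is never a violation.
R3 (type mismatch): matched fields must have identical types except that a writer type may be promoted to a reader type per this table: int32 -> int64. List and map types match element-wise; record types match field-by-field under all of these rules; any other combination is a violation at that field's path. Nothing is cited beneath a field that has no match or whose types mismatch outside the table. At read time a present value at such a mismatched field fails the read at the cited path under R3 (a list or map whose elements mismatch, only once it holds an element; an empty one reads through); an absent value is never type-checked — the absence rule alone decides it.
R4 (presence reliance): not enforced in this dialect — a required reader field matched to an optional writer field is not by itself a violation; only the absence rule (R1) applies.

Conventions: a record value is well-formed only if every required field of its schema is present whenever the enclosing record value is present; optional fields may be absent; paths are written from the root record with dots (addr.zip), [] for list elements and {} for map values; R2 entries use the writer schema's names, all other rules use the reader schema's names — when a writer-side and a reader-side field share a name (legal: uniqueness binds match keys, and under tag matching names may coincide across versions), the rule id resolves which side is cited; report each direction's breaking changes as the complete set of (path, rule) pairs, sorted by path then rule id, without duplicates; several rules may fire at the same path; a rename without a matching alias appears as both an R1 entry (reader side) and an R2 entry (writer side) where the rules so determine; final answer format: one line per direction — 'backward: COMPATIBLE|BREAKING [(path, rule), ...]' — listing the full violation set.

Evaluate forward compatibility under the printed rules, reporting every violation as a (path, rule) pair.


the writer's type comes first in each Shipment pair
forward for Shipment (reader v1, writer v2):
  writer optional, map<string, int32> -> map<string, int32>: reader scores maps from writer scores
  factor: no writer match
  writer required, float32 -> float32: reader weight maps from writer weight
  writer required, string -> string: reader owner maps from writer owner
  writer optional, bool -> bool: reader active maps from writer active
  writer height: unknown to reader
  writer primary: unknown to reader
  => forward: COMPATIBLE
the rest of the Shipment diff is inert for this question:
  added field primary to record Shipment: required bool, tag 6, default true (in v2 it sits immediately before active) -> affects backward compatibility only, which is not asked
  added field height to record Shipment: optional float64, tag 19 (in v2 it sits immediately before active) -> no rule fires on it in Shipment's dialect; the asked verdict holds
  removed field factor from record Shipment (its key "factor" joins the reserved list) -> no rule fires on it in Shipment's dialect; the asked verdict holds

forward: COMPATIBLE []


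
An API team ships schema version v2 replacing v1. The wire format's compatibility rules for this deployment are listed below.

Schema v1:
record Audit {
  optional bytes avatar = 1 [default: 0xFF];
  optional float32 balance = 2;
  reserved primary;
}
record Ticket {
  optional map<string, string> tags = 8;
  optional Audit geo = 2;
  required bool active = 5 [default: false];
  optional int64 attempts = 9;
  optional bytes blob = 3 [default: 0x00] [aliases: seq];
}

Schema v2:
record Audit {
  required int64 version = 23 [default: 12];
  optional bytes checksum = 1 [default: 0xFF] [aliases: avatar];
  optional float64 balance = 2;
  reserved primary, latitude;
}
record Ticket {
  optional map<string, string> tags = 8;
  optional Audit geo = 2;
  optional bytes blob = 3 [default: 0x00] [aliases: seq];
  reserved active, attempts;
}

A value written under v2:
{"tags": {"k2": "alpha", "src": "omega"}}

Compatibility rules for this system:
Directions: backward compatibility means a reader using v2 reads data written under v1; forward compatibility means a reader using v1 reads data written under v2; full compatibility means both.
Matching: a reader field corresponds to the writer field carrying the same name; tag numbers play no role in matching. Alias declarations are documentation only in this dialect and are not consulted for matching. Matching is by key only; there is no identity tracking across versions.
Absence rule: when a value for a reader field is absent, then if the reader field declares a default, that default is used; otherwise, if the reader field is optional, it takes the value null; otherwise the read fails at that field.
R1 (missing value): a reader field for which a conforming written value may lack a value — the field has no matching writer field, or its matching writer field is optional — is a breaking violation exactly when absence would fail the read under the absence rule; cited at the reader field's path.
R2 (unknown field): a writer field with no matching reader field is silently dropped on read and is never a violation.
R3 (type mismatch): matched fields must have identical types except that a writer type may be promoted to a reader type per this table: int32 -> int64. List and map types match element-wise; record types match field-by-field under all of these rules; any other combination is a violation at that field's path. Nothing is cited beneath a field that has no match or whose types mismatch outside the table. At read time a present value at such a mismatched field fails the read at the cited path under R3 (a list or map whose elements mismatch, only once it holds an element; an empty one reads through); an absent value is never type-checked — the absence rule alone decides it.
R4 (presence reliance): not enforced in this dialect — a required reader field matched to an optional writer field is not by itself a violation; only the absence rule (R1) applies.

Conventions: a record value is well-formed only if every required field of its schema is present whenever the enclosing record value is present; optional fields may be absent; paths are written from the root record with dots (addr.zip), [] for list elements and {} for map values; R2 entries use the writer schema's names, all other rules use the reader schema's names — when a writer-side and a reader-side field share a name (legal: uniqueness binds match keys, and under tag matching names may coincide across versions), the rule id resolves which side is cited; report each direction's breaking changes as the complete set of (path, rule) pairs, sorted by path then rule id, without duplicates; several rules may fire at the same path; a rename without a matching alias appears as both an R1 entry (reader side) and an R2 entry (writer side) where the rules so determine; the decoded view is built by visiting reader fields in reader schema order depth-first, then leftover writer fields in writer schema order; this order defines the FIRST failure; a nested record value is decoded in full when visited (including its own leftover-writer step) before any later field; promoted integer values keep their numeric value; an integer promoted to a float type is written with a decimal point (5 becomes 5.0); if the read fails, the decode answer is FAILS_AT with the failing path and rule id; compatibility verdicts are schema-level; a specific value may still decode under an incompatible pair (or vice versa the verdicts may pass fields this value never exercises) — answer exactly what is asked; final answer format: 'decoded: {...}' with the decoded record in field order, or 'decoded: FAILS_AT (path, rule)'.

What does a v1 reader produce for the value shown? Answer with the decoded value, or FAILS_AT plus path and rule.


each type pair in Ticket: writer, then reader
decode walk for Ticket under reader schema v1:
  tags := {"k2": "alpha", "src": "omega"}
  geo := null (not supplied -> null)
  active := false (no value, default fills)
  attempts := null (not supplied -> null)
  blob := 0x00 (no value, default fills)
  => decoded: {"tags": {"k2": "alpha", "src": "omega"}, "geo": null, "active": false, "attempts": null, "blob": 0x00}
ruling out the remaining Ticket differences:
  added field version to record Audit: required int64, tag 23, default 12 (in v2 it sits immediately before checksum) -> no rule fires on it and the decoded Ticket view is identical with or without it
  field balance in record Audit: type float32 changed to float64 -> shifts the Ticket verdicts, not this decode
  renamed field avatar to checksum in record Audit (alias avatar declared on the renamed field) -> no rule fires on it and the decoded Ticket view is identical with or without it
  removed field active from record Ticket (its key "active" joins the reserved list) -> no rule fires on it and the decoded Ticket view is identical with or without it
  removed field attempts from record Ticket (its key "attempts" joins the reserved list) -> no rule fires on it and the decoded Ticket view is identical with or without it

decoded: {"tags": {"k2": "alpha", "src": "omega"}, "geo": null, "active": false, "attempts": null, "blob": 0x00}
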